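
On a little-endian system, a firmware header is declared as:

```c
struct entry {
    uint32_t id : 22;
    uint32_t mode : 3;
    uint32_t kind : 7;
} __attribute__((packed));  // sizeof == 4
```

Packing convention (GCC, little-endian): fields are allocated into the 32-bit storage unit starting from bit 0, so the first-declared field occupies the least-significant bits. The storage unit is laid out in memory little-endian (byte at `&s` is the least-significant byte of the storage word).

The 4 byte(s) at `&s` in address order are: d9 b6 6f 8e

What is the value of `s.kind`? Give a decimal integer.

[0]=0xd9 [1]=0xb6 [2]=0x6f [3]=0x8e (little-endian) → word 0x8e6fb6d9
id [0+:22] = (word>>0) & 0x3fffff = 3127001
mode [22+:3] = (word>>22) & 0x7 = 1
kind [25+:7] = (word>>25) & 0x7f = 71  ←

71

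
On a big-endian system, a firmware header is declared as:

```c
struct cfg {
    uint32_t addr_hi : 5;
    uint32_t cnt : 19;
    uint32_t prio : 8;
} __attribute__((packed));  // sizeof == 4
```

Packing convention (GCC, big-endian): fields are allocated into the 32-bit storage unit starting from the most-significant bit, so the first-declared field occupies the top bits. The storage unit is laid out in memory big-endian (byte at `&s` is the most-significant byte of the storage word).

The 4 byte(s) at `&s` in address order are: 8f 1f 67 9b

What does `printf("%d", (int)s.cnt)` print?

[0]=0x8f [1]=0x1f [2]=0x67 [3]=0x9b (big-endian) → word 0x8f1f679b
addr_hi [27+:5] = (word>>27) & 0x1f = 17
cnt [8+:19] = (word>>8) & 0x7ffff = 466791  ←
prio [0+:8] = (word>>0) & 0xff = 155

466791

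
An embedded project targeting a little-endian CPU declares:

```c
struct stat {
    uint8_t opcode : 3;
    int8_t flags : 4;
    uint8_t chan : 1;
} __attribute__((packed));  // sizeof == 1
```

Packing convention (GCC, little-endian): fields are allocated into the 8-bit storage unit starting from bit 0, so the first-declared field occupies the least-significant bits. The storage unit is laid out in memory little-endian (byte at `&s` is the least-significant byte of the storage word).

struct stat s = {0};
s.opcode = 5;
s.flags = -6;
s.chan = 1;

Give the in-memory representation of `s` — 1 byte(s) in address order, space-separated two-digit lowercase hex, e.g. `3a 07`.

d5

[0+:3] opcode=5 & 0x7 = 0x5; word=0x05
[3+:4] flags=-6 & 0xf = 0xa; word=0x55
[7+:1] chan=1 & 0x1 = 0x1; word=0xd5
word = 0xd5 → little-endian bytes:
  [0]=0xd5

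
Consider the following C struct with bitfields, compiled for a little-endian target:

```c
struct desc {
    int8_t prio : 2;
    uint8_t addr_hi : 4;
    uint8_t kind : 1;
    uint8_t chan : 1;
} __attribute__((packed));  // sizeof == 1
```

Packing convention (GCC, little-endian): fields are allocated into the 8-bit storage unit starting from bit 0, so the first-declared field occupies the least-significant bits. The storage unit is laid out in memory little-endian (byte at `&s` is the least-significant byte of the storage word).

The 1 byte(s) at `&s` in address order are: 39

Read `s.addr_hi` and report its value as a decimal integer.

[0]=0x39 (little-endian) → word 0x39
prio:2 @ bit 0 → (0x39>>0)&0x3 = 0x1
addr_hi:4 @ bit 2 → (0x39>>2)&0xf = 0xe  ←
kind:1 @ bit 6 → (0x39>>6)&0x1 = 0x0
chan:1 @ bit 7 → (0x39>>7)&0x1 = 0x0

14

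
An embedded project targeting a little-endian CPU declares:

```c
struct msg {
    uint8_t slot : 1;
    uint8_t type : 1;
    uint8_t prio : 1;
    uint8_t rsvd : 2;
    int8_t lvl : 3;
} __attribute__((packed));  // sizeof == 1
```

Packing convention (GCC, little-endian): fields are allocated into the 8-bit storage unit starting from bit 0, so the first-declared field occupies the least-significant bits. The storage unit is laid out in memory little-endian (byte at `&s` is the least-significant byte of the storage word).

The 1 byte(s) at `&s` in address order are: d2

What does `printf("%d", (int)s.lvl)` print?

[0]=0xd2 (little-endian) → word 0xd2
slot:1 @ bit 0 → (0xd2>>0)&0x1 = 0x0
type:1 @ bit 1 → (0xd2>>1)&0x1 = 0x1
prio:1 @ bit 2 → (0xd2>>2)&0x1 = 0x0
rsvd:2 @ bit 3 → (0xd2>>3)&0x3 = 0x2
lvl:3 @ bit 5 → (0xd2>>5)&0x7 = 0x6  ←
lvl signed 3b, MSB=1: 6 - 8 = -2

-2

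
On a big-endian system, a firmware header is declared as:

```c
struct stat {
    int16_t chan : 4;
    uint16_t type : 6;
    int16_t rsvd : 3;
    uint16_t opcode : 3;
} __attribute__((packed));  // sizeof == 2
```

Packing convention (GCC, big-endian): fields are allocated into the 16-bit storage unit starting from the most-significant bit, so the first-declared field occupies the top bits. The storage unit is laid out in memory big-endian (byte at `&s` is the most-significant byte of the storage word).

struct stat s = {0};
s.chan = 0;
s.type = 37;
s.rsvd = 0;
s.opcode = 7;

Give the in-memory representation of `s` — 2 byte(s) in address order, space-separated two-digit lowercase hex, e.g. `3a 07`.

[12+:4] chan=0 & 0xf = 0x0; word=0x0000
[6+:6] type=37 & 0x3f = 0x25; word=0x0940
[3+:3] rsvd=0 & 0x7 = 0x0; word=0x0940
[0+:3] opcode=7 & 0x7 = 0x7; word=0x0947
word = 0x0947 → big-endian bytes:
  [0]=0x09  [1]=0x47

09 47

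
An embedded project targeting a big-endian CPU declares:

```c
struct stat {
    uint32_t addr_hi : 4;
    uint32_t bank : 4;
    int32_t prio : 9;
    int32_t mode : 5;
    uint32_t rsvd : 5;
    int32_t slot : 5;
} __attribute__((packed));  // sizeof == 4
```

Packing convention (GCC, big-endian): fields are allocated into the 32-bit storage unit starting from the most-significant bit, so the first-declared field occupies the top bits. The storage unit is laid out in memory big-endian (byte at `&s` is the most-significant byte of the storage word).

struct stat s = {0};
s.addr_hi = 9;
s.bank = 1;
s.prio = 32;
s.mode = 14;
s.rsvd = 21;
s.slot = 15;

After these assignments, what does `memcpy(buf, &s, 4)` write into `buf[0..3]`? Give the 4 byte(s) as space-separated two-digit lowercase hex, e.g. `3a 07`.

addr_hi (4b) val=9 bits=0x9 at bit 28: 0x90000000
bank (4b) val=1 bits=0x1 at bit 24: 0x91000000
prio (9b) val=32 bits=0x20 at bit 15: 0x91100000
mode (5b) val=14 bits=0xe at bit 10: 0x91103800
rsvd (5b) val=21 bits=0x15 at bit 5: 0x91103aa0
slot (5b) val=15 bits=0xf at bit 0: 0x91103aaf
word = 0x91103aaf → big-endian bytes:
  [0]=0x91  [1]=0x10  [2]=0x3a  [3]=0xaf

91 10 3a af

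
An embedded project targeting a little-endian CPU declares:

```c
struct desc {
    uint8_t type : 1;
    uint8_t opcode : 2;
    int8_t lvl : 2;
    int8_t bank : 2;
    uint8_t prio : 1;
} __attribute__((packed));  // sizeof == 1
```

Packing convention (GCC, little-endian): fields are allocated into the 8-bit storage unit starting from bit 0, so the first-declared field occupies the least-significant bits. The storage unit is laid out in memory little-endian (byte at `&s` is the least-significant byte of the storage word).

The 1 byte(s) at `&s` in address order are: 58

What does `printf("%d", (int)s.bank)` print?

-2

[0]=0x58 (little-endian) → word 0x58
type [0+:1] = (word>>0) & 0x1 = 0
opcode [1+:2] = (word>>1) & 0x3 = 0
lvl [3+:2] = (word>>3) & 0x3 = 3
bank [5+:2] = (word>>5) & 0x3 = 2  ←
prio [7+:1] = (word>>7) & 0x1 = 0
bank signed 2b, MSB=1: 2 - 4 = -2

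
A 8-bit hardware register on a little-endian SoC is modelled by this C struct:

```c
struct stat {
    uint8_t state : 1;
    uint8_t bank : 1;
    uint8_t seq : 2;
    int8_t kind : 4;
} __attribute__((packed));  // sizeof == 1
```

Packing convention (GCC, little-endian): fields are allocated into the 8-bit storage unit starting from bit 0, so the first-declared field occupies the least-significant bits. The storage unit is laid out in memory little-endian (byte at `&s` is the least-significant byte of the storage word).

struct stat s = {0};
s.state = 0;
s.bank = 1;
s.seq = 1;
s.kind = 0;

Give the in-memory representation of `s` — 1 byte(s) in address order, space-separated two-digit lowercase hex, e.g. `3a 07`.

06

state (1b) val=0 bits=0x0 at bit 0: 0x00
bank (1b) val=1 bits=0x1 at bit 1: 0x02
seq (2b) val=1 bits=0x1 at bit 2: 0x06
kind (4b) val=0 bits=0x0 at bit 4: 0x06
word = 0x06 → little-endian bytes:
  [0]=0x06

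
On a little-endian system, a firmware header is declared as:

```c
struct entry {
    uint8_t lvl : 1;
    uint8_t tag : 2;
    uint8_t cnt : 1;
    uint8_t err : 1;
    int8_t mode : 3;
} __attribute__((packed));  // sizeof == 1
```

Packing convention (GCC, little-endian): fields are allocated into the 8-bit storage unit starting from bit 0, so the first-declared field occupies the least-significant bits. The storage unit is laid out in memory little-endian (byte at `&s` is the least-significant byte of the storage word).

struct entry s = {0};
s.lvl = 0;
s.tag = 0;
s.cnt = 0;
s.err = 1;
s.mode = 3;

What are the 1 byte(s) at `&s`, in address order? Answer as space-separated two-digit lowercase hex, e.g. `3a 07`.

70

lvl:1 = 0 → 0x0 << 0 → word 0x00
tag:2 = 0 → 0x0 << 1 → word 0x00
cnt:1 = 0 → 0x0 << 3 → word 0x00
err:1 = 1 → 0x1 << 4 → word 0x10
mode:3 = 3 → 0x3 << 5 → word 0x70
word = 0x70 → little-endian bytes:
  [0]=0x70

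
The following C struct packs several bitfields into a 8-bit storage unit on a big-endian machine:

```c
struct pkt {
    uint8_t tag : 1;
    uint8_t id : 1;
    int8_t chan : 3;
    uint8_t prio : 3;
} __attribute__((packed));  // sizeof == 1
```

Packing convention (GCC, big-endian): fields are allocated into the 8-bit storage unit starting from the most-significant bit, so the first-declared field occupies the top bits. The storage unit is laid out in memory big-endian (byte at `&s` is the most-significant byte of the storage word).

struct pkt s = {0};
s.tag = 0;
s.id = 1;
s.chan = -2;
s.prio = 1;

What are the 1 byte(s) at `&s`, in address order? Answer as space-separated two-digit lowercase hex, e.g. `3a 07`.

tag:1 = 0 → 0x0 << 7 → word 0x00
id:1 = 1 → 0x1 << 6 → word 0x40
chan:3 = -2 → 0x6 << 3 → word 0x70
prio:3 = 1 → 0x1 << 0 → word 0x71
word = 0x71 → big-endian bytes:
  [0]=0x71

71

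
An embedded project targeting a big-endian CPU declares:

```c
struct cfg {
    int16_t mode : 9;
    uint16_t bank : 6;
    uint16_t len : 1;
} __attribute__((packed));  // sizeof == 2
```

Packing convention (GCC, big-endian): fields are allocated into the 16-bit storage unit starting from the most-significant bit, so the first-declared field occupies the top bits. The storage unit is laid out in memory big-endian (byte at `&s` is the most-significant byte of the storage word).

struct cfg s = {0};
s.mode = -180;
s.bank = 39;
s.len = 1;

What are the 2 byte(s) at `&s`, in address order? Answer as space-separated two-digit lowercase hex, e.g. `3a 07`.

mode:9 = -180 → 0x14c << 7 → word 0xa600
bank:6 = 39 → 0x27 << 1 → word 0xa64e
len:1 = 1 → 0x1 << 0 → word 0xa64f
word = 0xa64f → big-endian bytes:
  [0]=0xa6  [1]=0x4f

a6 4f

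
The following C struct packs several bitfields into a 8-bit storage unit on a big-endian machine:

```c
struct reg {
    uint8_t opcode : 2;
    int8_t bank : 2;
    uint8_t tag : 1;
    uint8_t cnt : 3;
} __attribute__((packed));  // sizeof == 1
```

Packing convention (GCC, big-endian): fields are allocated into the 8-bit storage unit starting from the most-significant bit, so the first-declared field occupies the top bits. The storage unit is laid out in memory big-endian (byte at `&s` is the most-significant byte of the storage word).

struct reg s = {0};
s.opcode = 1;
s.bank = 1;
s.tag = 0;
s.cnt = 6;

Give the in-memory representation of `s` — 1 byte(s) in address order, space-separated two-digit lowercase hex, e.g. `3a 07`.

56

opcode (2b) val=1 bits=0x1 at bit 6: 0x40
bank (2b) val=1 bits=0x1 at bit 4: 0x50
tag (1b) val=0 bits=0x0 at bit 3: 0x50
cnt (3b) val=6 bits=0x6 at bit 0: 0x56
word = 0x56 → big-endian bytes:
  [0]=0x56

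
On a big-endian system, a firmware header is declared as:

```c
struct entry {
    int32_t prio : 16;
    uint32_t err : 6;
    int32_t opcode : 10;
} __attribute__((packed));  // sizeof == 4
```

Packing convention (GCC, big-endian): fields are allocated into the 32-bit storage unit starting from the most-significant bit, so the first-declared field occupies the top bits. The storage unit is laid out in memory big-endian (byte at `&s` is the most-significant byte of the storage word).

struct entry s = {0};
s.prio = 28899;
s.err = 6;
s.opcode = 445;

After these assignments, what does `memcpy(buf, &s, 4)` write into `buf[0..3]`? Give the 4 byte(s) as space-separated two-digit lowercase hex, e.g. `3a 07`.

[16+:16] prio=28899 & 0xffff = 0x70e3; word=0x70e30000
[10+:6] err=6 & 0x3f = 0x6; word=0x70e31800
[0+:10] opcode=445 & 0x3ff = 0x1bd; word=0x70e319bd
word = 0x70e319bd → big-endian bytes:
  [0]=0x70  [1]=0xe3  [2]=0x19  [3]=0xbd

70 e3 19 bd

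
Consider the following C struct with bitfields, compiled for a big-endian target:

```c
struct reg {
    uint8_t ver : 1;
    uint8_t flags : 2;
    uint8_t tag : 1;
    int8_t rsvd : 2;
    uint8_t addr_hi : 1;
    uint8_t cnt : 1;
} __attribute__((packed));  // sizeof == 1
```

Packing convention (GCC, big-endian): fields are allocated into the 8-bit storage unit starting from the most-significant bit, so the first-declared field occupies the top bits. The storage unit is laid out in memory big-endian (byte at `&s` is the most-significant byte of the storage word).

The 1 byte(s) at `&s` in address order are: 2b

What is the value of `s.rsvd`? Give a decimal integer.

-2

[0]=0x2b (big-endian) → word 0x2b
ver [7+:1] = (word>>7) & 0x1 = 0
flags [5+:2] = (word>>5) & 0x3 = 1
tag [4+:1] = (word>>4) & 0x1 = 0
rsvd [2+:2] = (word>>2) & 0x3 = 2  ←
addr_hi [1+:1] = (word>>1) & 0x1 = 1
cnt [0+:1] = (word>>0) & 0x1 = 1
rsvd signed 2b, MSB=1: 2 - 4 = -2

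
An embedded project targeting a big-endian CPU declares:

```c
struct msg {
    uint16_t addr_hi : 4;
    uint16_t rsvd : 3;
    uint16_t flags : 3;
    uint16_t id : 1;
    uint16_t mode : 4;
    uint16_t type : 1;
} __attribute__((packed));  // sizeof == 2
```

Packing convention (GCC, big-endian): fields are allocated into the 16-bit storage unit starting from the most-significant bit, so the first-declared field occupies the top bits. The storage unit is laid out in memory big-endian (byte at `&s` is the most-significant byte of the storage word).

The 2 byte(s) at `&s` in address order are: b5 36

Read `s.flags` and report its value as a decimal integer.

4

[0]=0xb5 [1]=0x36 (big-endian) → word 0xb536
addr_hi [12+:4] = (word>>12) & 0xf = 11
rsvd [9+:3] = (word>>9) & 0x7 = 2
flags [6+:3] = (word>>6) & 0x7 = 4  ←
id [5+:1] = (word>>5) & 0x1 = 1
mode [1+:4] = (word>>1) & 0xf = 11
type [0+:1] = (word>>0) & 0x1 = 0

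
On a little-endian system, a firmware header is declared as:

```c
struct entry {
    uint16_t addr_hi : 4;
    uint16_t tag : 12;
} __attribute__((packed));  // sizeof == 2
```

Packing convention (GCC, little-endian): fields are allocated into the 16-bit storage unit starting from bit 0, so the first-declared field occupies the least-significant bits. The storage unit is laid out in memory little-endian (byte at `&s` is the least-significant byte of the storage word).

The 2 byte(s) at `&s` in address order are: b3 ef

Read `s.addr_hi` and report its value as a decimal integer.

3

[0]=0xb3 [1]=0xef (little-endian) → word 0xefb3
addr_hi:4 @ bit 0 → (0xefb3>>0)&0xf = 0x3  ←
tag:12 @ bit 4 → (0xefb3>>4)&0xfff = 0xefb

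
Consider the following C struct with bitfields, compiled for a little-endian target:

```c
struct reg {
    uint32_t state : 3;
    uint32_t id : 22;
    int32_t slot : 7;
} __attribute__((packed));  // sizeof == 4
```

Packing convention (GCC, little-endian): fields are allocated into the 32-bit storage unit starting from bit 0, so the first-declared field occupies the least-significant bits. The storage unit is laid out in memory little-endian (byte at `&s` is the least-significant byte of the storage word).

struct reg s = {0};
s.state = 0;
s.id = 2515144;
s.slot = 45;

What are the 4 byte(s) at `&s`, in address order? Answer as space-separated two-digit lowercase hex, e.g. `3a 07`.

40 06 33 5b

state:3 = 0 → 0x0 << 0 → word 0x00000000
id:22 = 2515144 → 0x2660c8 << 3 → word 0x01330640
slot:7 = 45 → 0x2d << 25 → word 0x5b330640
word = 0x5b330640 → little-endian bytes:
  [0]=0x40  [1]=0x06  [2]=0x33  [3]=0x5b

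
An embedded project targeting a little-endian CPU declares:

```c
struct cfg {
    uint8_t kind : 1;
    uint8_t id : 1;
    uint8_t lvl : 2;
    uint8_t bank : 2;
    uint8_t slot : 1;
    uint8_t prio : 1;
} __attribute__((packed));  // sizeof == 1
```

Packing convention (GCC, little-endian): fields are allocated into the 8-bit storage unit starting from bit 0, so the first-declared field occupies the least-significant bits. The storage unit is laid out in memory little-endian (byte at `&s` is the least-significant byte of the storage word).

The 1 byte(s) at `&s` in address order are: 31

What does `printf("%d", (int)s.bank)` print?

3

[0]=0x31 (little-endian) → word 0x31
kind [0+:1] = (word>>0) & 0x1 = 1
id [1+:1] = (word>>1) & 0x1 = 0
lvl [2+:2] = (word>>2) & 0x3 = 0
bank [4+:2] = (word>>4) & 0x3 = 3  ←
slot [6+:1] = (word>>6) & 0x1 = 0
prio [7+:1] = (word>>7) & 0x1 = 0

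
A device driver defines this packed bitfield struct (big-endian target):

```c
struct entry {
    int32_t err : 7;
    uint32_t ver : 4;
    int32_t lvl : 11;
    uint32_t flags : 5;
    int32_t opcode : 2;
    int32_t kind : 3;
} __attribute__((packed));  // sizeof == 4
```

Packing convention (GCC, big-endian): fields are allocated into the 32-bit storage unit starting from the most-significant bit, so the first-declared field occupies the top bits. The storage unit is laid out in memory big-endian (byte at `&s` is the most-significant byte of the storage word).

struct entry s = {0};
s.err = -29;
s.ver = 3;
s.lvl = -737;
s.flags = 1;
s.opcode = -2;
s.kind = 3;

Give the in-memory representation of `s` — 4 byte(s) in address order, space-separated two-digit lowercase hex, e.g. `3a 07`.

[25+:7] err=-29 & 0x7f = 0x63; word=0xc6000000
[21+:4] ver=3 & 0xf = 0x3; word=0xc6600000
[10+:11] lvl=-737 & 0x7ff = 0x51f; word=0xc6747c00
[5+:5] flags=1 & 0x1f = 0x1; word=0xc6747c20
[3+:2] opcode=-2 & 0x3 = 0x2; word=0xc6747c30
[0+:3] kind=3 & 0x7 = 0x3; word=0xc6747c33
word = 0xc6747c33 → big-endian bytes:
  [0]=0xc6  [1]=0x74  [2]=0x7c  [3]=0x33

c6 74 7c 33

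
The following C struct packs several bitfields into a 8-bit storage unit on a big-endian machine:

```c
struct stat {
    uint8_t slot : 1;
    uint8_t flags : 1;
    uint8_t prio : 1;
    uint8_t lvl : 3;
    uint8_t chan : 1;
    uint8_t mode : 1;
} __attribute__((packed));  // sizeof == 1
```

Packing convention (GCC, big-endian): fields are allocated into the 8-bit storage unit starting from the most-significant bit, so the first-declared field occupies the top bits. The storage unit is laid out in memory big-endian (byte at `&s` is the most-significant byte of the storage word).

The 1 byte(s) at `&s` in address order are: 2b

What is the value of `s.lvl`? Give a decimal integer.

[0]=0x2b (big-endian) → word 0x2b
slot [7+:1] = (word>>7) & 0x1 = 0
flags [6+:1] = (word>>6) & 0x1 = 0
prio [5+:1] = (word>>5) & 0x1 = 1
lvl [2+:3] = (word>>2) & 0x7 = 2  ←
chan [1+:1] = (word>>1) & 0x1 = 1
mode [0+:1] = (word>>0) & 0x1 = 1

2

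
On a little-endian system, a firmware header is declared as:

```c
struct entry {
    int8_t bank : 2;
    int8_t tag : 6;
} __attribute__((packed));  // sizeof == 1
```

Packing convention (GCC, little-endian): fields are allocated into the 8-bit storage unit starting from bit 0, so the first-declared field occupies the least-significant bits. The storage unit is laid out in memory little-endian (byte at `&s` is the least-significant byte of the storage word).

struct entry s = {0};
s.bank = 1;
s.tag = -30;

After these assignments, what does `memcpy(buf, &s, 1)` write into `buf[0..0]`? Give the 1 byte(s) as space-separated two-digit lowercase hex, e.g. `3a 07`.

bank (2b) val=1 bits=0x1 at bit 0: 0x01
tag (6b) val=-30 bits=0x22 at bit 2: 0x89
word = 0x89 → little-endian bytes:
  [0]=0x89

89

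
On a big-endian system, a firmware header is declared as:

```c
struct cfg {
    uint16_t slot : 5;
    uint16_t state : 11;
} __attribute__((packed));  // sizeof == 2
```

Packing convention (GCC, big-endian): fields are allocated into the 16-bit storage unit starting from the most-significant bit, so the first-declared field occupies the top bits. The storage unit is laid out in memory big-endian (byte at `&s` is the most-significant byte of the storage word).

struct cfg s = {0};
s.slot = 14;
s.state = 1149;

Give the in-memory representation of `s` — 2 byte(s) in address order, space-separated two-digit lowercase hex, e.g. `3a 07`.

74 7d

[11+:5] slot=14 & 0x1f = 0xe; word=0x7000
[0+:11] state=1149 & 0x7ff = 0x47d; word=0x747d
word = 0x747d → big-endian bytes:
  [0]=0x74  [1]=0x7d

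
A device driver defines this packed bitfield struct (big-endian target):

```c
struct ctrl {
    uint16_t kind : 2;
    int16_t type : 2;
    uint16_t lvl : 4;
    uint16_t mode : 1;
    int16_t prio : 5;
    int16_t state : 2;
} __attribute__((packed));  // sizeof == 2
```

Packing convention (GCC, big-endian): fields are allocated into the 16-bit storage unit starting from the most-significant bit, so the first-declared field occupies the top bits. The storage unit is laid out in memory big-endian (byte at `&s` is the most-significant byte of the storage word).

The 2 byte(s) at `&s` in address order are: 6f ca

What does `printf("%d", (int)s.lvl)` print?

15

[0]=0x6f [1]=0xca (big-endian) → word 0x6fca
kind:2 @ bit 14 → (0x6fca>>14)&0x3 = 0x1
type:2 @ bit 12 → (0x6fca>>12)&0x3 = 0x2
lvl:4 @ bit 8 → (0x6fca>>8)&0xf = 0xf  ←
mode:1 @ bit 7 → (0x6fca>>7)&0x1 = 0x1
prio:5 @ bit 2 → (0x6fca>>2)&0x1f = 0x12
state:2 @ bit 0 → (0x6fca>>0)&0x3 = 0x2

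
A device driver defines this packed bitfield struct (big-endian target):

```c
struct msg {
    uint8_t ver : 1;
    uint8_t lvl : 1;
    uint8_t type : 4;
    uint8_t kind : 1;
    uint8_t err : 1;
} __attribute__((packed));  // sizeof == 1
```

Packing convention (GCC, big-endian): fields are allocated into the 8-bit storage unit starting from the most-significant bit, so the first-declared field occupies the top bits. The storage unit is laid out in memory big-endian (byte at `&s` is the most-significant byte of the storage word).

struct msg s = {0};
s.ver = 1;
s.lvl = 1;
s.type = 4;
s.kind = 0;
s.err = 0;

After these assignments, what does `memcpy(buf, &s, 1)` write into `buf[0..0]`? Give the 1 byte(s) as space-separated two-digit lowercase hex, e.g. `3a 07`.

ver (1b) val=1 bits=0x1 at bit 7: 0x80
lvl (1b) val=1 bits=0x1 at bit 6: 0xc0
type (4b) val=4 bits=0x4 at bit 2: 0xd0
kind (1b) val=0 bits=0x0 at bit 1: 0xd0
err (1b) val=0 bits=0x0 at bit 0: 0xd0
word = 0xd0 → big-endian bytes:
  [0]=0xd0

d0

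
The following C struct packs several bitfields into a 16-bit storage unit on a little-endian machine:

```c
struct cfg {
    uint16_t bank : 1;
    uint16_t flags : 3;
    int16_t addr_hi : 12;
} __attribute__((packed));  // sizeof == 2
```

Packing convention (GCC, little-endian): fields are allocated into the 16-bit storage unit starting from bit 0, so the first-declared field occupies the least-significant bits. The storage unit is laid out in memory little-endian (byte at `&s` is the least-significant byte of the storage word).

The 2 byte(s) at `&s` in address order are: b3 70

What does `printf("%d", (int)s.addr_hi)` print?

[0]=0xb3 [1]=0x70 (little-endian) → word 0x70b3
bank:1 @ bit 0 → (0x70b3>>0)&0x1 = 0x1
flags:3 @ bit 1 → (0x70b3>>1)&0x7 = 0x1
addr_hi:12 @ bit 4 → (0x70b3>>4)&0xfff = 0x70b  ←
addr_hi signed 12b, MSB=0: value = 1803

1803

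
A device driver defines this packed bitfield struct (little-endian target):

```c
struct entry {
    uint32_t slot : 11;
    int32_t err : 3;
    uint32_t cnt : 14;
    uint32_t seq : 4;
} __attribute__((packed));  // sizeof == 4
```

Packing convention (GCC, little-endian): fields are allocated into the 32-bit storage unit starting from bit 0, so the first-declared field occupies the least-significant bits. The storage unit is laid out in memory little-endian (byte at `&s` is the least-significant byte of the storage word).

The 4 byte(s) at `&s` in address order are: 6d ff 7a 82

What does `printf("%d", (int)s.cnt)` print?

[0]=0x6d [1]=0xff [2]=0x7a [3]=0x82 (little-endian) → word 0x827aff6d
slot [0+:11] = (word>>0) & 0x7ff = 1901
err [11+:3] = (word>>11) & 0x7 = 7
cnt [14+:14] = (word>>14) & 0x3fff = 2539  ←
seq [28+:4] = (word>>28) & 0xf = 8

2539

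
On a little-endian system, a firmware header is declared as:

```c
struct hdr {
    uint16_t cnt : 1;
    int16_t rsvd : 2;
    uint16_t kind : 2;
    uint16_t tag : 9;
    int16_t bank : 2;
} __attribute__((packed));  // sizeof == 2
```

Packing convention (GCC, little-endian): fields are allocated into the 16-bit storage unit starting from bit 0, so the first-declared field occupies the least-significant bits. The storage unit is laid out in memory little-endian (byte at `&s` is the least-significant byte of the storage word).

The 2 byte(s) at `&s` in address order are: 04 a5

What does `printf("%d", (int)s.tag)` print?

296

[0]=0x04 [1]=0xa5 (little-endian) → word 0xa504
cnt:1 @ bit 0 → (0xa504>>0)&0x1 = 0x0
rsvd:2 @ bit 1 → (0xa504>>1)&0x3 = 0x2
kind:2 @ bit 3 → (0xa504>>3)&0x3 = 0x0
tag:9 @ bit 5 → (0xa504>>5)&0x1ff = 0x128  ←
bank:2 @ bit 14 → (0xa504>>14)&0x3 = 0x2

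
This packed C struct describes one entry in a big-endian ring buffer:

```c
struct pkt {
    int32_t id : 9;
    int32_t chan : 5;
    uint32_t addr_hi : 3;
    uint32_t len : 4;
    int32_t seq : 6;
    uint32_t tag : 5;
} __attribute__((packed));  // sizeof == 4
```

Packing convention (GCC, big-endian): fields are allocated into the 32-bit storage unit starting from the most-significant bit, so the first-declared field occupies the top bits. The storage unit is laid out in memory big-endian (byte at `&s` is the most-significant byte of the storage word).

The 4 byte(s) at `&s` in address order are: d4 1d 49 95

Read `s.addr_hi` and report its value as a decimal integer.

[0]=0xd4 [1]=0x1d [2]=0x49 [3]=0x95 (big-endian) → word 0xd41d4995
id [23+:9] = (word>>23) & 0x1ff = 424
chan [18+:5] = (word>>18) & 0x1f = 7
addr_hi [15+:3] = (word>>15) & 0x7 = 2  ←
len [11+:4] = (word>>11) & 0xf = 9
seq [5+:6] = (word>>5) & 0x3f = 12
tag [0+:5] = (word>>0) & 0x1f = 21

2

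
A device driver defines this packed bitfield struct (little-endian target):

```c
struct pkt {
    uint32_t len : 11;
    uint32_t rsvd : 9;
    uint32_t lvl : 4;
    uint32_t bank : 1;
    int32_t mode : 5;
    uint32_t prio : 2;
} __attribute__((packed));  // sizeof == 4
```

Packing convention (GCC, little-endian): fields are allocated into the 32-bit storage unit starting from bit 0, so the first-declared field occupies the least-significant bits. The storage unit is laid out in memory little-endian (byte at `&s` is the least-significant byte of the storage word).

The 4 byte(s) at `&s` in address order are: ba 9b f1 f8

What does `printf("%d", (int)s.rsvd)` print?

[0]=0xba [1]=0x9b [2]=0xf1 [3]=0xf8 (little-endian) → word 0xf8f19bba
len [0+:11] = (word>>0) & 0x7ff = 954
rsvd [11+:9] = (word>>11) & 0x1ff = 51  ←
lvl [20+:4] = (word>>20) & 0xf = 15
bank [24+:1] = (word>>24) & 0x1 = 0
mode [25+:5] = (word>>25) & 0x1f = 28
prio [30+:2] = (word>>30) & 0x3 = 3

51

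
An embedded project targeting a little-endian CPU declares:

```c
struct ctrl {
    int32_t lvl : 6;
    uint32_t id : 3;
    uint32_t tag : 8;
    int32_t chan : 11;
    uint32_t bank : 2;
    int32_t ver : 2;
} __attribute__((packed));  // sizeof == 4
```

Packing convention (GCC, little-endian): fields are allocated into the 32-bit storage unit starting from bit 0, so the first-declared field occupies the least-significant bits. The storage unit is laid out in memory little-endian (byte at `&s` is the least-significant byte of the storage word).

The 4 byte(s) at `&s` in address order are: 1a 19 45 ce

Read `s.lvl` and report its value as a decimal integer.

26

[0]=0x1a [1]=0x19 [2]=0x45 [3]=0xce (little-endian) → word 0xce45191a
lvl:6 @ bit 0 → (0xce45191a>>0)&0x3f = 0x1a  ←
id:3 @ bit 6 → (0xce45191a>>6)&0x7 = 0x4
tag:8 @ bit 9 → (0xce45191a>>9)&0xff = 0x8c
chan:11 @ bit 17 → (0xce45191a>>17)&0x7ff = 0x722
bank:2 @ bit 28 → (0xce45191a>>28)&0x3 = 0x0
ver:2 @ bit 30 → (0xce45191a>>30)&0x3 = 0x3
lvl signed 6b, MSB=0: value = 26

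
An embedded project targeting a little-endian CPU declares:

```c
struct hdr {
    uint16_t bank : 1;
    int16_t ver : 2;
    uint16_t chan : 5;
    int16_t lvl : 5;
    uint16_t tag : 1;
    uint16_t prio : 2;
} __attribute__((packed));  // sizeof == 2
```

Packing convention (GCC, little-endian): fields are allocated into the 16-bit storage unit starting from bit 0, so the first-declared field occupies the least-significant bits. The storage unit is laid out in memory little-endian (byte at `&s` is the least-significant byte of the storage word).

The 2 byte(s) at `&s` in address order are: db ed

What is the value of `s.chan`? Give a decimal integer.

[0]=0xdb [1]=0xed (little-endian) → word 0xeddb
bank [0+:1] = (word>>0) & 0x1 = 1
ver [1+:2] = (word>>1) & 0x3 = 1
chan [3+:5] = (word>>3) & 0x1f = 27  ←
lvl [8+:5] = (word>>8) & 0x1f = 13
tag [13+:1] = (word>>13) & 0x1 = 1
prio [14+:2] = (word>>14) & 0x3 = 3

27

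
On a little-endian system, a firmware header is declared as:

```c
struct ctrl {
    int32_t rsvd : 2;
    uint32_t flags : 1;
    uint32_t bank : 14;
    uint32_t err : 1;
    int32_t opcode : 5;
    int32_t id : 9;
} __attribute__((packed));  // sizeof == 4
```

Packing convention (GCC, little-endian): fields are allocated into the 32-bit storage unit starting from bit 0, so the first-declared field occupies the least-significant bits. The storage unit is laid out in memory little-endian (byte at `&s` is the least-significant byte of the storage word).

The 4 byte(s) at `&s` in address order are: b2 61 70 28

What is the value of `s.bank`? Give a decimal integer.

3126

[0]=0xb2 [1]=0x61 [2]=0x70 [3]=0x28 (little-endian) → word 0x287061b2
rsvd:2 @ bit 0 → (0x287061b2>>0)&0x3 = 0x2
flags:1 @ bit 2 → (0x287061b2>>2)&0x1 = 0x0
bank:14 @ bit 3 → (0x287061b2>>3)&0x3fff = 0xc36  ←
err:1 @ bit 17 → (0x287061b2>>17)&0x1 = 0x0
opcode:5 @ bit 18 → (0x287061b2>>18)&0x1f = 0x1c
id:9 @ bit 23 → (0x287061b2>>23)&0x1ff = 0x50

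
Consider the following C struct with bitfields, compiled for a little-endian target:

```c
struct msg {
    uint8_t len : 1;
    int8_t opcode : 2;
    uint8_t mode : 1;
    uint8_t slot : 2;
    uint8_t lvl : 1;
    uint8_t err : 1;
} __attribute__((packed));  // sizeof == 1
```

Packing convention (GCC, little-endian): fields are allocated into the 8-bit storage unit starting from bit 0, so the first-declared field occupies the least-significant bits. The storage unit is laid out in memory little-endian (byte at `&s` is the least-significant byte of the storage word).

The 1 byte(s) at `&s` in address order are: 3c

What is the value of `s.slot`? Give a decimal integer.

3

[0]=0x3c (little-endian) → word 0x3c
len:1 @ bit 0 → (0x3c>>0)&0x1 = 0x0
opcode:2 @ bit 1 → (0x3c>>1)&0x3 = 0x2
mode:1 @ bit 3 → (0x3c>>3)&0x1 = 0x1
slot:2 @ bit 4 → (0x3c>>4)&0x3 = 0x3  ←
lvl:1 @ bit 6 → (0x3c>>6)&0x1 = 0x0
err:1 @ bit 7 → (0x3c>>7)&0x1 = 0x0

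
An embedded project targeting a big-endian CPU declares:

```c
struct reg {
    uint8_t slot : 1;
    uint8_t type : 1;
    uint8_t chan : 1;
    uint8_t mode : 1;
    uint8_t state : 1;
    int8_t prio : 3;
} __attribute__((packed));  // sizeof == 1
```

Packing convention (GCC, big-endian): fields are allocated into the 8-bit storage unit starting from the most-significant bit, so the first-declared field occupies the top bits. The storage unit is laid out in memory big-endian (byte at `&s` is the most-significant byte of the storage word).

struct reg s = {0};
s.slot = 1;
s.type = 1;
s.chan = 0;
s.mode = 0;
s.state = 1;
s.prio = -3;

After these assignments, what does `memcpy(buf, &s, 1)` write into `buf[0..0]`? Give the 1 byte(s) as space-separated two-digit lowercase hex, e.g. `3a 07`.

cd

[7+:1] slot=1 & 0x1 = 0x1; word=0x80
[6+:1] type=1 & 0x1 = 0x1; word=0xc0
[5+:1] chan=0 & 0x1 = 0x0; word=0xc0
[4+:1] mode=0 & 0x1 = 0x0; word=0xc0
[3+:1] state=1 & 0x1 = 0x1; word=0xc8
[0+:3] prio=-3 & 0x7 = 0x5; word=0xcd
word = 0xcd → big-endian bytes:
  [0]=0xcd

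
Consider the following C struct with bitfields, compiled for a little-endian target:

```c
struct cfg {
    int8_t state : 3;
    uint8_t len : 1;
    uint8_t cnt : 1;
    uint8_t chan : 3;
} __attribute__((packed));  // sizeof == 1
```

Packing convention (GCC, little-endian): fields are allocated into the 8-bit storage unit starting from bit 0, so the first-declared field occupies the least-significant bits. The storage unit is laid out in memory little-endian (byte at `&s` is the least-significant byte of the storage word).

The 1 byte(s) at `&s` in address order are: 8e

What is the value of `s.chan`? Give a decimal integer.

4

[0]=0x8e (little-endian) → word 0x8e
state [0+:3] = (word>>0) & 0x7 = 6
len [3+:1] = (word>>3) & 0x1 = 1
cnt [4+:1] = (word>>4) & 0x1 = 0
chan [5+:3] = (word>>5) & 0x7 = 4  ←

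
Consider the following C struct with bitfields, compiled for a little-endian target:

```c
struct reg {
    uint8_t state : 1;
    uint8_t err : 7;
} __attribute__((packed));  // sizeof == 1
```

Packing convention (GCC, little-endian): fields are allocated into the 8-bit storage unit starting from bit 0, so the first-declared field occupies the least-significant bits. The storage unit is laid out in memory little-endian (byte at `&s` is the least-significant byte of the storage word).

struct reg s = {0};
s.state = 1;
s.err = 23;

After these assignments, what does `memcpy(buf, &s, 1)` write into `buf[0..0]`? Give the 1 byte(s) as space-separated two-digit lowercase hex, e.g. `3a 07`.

[0+:1] state=1 & 0x1 = 0x1; word=0x01
[1+:7] err=23 & 0x7f = 0x17; word=0x2f
word = 0x2f → little-endian bytes:
  [0]=0x2f

2f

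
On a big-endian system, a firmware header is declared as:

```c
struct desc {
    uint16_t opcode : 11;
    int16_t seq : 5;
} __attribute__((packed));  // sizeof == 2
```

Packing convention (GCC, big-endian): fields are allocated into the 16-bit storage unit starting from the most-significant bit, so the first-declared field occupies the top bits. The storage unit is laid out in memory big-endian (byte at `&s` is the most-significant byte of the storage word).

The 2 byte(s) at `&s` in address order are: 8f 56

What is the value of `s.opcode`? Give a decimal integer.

1146

[0]=0x8f [1]=0x56 (big-endian) → word 0x8f56
opcode [5+:11] = (word>>5) & 0x7ff = 1146  ←
seq [0+:5] = (word>>0) & 0x1f = 22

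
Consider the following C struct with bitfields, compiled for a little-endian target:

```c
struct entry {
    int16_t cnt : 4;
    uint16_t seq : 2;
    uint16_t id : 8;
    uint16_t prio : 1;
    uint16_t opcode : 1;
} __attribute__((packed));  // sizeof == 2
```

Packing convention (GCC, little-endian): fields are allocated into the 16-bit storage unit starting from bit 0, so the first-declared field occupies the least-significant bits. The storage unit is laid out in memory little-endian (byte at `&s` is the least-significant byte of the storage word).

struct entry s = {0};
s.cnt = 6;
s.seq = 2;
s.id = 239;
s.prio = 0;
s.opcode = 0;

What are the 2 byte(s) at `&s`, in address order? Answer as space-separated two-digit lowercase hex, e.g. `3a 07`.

e6 3b

cnt:4 = 6 → 0x6 << 0 → word 0x0006
seq:2 = 2 → 0x2 << 4 → word 0x0026
id:8 = 239 → 0xef << 6 → word 0x3be6
prio:1 = 0 → 0x0 << 14 → word 0x3be6
opcode:1 = 0 → 0x0 << 15 → word 0x3be6
word = 0x3be6 → little-endian bytes:
  [0]=0xe6  [1]=0x3b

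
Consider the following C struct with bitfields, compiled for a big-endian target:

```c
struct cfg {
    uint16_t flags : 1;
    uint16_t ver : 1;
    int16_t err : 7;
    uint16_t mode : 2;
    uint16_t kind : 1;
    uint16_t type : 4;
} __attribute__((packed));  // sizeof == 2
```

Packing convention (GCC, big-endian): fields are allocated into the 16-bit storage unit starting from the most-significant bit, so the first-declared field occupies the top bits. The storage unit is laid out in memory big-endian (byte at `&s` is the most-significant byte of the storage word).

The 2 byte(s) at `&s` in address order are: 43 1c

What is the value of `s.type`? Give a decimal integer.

[0]=0x43 [1]=0x1c (big-endian) → word 0x431c
flags:1 @ bit 15 → (0x431c>>15)&0x1 = 0x0
ver:1 @ bit 14 → (0x431c>>14)&0x1 = 0x1
err:7 @ bit 7 → (0x431c>>7)&0x7f = 0x6
mode:2 @ bit 5 → (0x431c>>5)&0x3 = 0x0
kind:1 @ bit 4 → (0x431c>>4)&0x1 = 0x1
type:4 @ bit 0 → (0x431c>>0)&0xf = 0xc  ←

12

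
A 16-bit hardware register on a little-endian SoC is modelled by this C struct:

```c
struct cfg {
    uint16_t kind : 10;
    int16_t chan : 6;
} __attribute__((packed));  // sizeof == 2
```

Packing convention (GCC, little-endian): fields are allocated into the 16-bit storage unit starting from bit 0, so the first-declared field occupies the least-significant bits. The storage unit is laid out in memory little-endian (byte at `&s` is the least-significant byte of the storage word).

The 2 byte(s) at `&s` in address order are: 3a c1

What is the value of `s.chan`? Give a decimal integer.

-16

[0]=0x3a [1]=0xc1 (little-endian) → word 0xc13a
kind:10 @ bit 0 → (0xc13a>>0)&0x3ff = 0x13a
chan:6 @ bit 10 → (0xc13a>>10)&0x3f = 0x30  ←
chan signed 6b, MSB=1: 48 - 64 = -16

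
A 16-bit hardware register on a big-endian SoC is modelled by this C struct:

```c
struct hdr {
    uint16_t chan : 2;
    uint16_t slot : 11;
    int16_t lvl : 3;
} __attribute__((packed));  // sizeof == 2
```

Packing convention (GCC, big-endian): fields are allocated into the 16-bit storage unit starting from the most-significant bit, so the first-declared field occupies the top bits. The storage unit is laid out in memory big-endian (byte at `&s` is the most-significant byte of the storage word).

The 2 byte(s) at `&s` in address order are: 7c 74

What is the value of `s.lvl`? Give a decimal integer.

[0]=0x7c [1]=0x74 (big-endian) → word 0x7c74
chan:2 @ bit 14 → (0x7c74>>14)&0x3 = 0x1
slot:11 @ bit 3 → (0x7c74>>3)&0x7ff = 0x78e
lvl:3 @ bit 0 → (0x7c74>>0)&0x7 = 0x4  ←
lvl signed 3b, MSB=1: 4 - 8 = -4

-4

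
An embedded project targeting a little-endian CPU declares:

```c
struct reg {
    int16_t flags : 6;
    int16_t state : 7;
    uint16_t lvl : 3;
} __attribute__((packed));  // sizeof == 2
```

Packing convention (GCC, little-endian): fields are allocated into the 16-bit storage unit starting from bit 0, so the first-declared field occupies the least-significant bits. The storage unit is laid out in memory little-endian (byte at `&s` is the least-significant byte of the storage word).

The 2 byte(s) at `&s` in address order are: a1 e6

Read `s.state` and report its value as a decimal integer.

26

[0]=0xa1 [1]=0xe6 (little-endian) → word 0xe6a1
flags:6 @ bit 0 → (0xe6a1>>0)&0x3f = 0x21
state:7 @ bit 6 → (0xe6a1>>6)&0x7f = 0x1a  ←
lvl:3 @ bit 13 → (0xe6a1>>13)&0x7 = 0x7
state signed 7b, MSB=0: value = 26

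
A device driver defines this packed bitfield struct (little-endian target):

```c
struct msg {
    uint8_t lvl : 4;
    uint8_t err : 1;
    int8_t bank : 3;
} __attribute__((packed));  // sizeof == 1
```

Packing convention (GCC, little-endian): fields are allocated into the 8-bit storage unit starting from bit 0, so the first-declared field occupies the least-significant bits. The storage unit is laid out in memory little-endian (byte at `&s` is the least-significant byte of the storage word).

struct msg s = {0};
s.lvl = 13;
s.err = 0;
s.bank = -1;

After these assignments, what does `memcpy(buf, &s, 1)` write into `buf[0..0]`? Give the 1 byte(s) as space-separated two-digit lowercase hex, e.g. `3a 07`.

ed

lvl (4b) val=13 bits=0xd at bit 0: 0x0d
err (1b) val=0 bits=0x0 at bit 4: 0x0d
bank (3b) val=-1 bits=0x7 at bit 5: 0xed
word = 0xed → little-endian bytes:
  [0]=0xed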